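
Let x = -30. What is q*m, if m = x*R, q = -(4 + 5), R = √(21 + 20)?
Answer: 270*√41 ≈ 1728.8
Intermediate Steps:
R = √41 ≈ 6.4031
q = -9 (q = -1*9 = -9)
m = -30*√41 ≈ -192.09
q*m = -(-270)*√41 = 270*√41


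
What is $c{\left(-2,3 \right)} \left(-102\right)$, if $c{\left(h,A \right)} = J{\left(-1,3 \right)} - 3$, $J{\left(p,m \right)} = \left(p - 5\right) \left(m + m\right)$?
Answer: $3978$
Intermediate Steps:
$J{\left(p,m \right)} = 2 m \left(-5 + p\right)$ ($J{\left(p,m \right)} = \left(-5 + p\right) 2 m = 2 m \left(-5 + p\right)$)
$c{\left(h,A \right)} = -39$ ($c{\left(h,A \right)} = 2 \cdot 3 \left(-5 - 1\right) - 3 = 2 \cdot 3 \left(-6\right) - 3 = -36 - 3 = -39$)
$c{\left(-2,3 \right)} \left(-102\right) = \left(-39\right) \left(-102\right) = 3978$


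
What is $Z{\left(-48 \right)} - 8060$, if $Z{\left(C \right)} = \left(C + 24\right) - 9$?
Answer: $-8093$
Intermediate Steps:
$Z{\left(C \right)} = 15 + C$ ($Z{\left(C \right)} = \left(24 + C\right) - 9 = 15 + C$)
$Z{\left(-48 \right)} - 8060 = \left(15 - 48\right) - 8060 = -33 - 8060 = -8093$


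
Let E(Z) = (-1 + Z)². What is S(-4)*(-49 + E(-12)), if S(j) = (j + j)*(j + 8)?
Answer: -3840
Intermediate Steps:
S(j) = 2*j*(8 + j) (S(j) = (2*j)*(8 + j) = 2*j*(8 + j))
S(-4)*(-49 + E(-12)) = (2*(-4)*(8 - 4))*(-49 + (-1 - 12)²) = (2*(-4)*4)*(-49 + (-13)²) = -32*(-49 + 169) = -32*120 = -3840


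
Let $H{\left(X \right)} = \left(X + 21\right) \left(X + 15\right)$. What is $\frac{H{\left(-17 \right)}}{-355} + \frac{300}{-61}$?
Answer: $- \frac{106012}{21655} \approx -4.8955$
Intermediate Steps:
$H{\left(X \right)} = \left(15 + X\right) \left(21 + X\right)$ ($H{\left(X \right)} = \left(21 + X\right) \left(15 + X\right) = \left(15 + X\right) \left(21 + X\right)$)
$\frac{H{\left(-17 \right)}}{-355} + \frac{300}{-61} = \frac{315 + \left(-17\right)^{2} + 36 \left(-17\right)}{-355} + \frac{300}{-61} = \left(315 + 289 - 612\right) \left(- \frac{1}{355}\right) + 300 \left(- \frac{1}{61}\right) = \left(-8\right) \left(- \frac{1}{355}\right) - \frac{300}{61} = \frac{8}{355} - \frac{300}{61} = - \frac{106012}{21655}$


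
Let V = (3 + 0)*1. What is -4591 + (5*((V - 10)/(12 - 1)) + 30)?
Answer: -50206/11 ≈ -4564.2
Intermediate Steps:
V = 3 (V = 3*1 = 3)
-4591 + (5*((V - 10)/(12 - 1)) + 30) = -4591 + (5*((3 - 10)/(12 - 1)) + 30) = -4591 + (5*(-7/11) + 30) = -4591 + (-35/11 + 30) = -4591 + 295/11 = -50206/11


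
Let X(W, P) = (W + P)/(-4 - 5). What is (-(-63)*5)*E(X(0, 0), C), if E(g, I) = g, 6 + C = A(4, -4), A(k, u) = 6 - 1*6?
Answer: 0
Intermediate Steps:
A(k, u) = 0 (A(k, u) = 6 - 6 = 0)
C = -6 (C = -6 + 0 = -6)
X(W, P) = -P/9 - W/9 (X(W, P) = (P + W)/(-9) = (P + W)*(-⅑) = -P/9 - W/9)
(-(-63)*5)*E(X(0, 0), C) = (-(-63)*5)*(-⅑*0 - ⅑*0) = (-21*(-15))*(0 + 0) = 315*0 = 0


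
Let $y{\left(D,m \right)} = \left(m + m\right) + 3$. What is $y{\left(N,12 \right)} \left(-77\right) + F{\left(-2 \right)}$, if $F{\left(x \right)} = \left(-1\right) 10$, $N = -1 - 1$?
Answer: $-2089$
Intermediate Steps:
$N = -2$
$F{\left(x \right)} = -10$
$y{\left(D,m \right)} = 3 + 2 m$ ($y{\left(D,m \right)} = 2 m + 3 = 3 + 2 m$)
$y{\left(N,12 \right)} \left(-77\right) + F{\left(-2 \right)} = \left(3 + 2 \cdot 12\right) \left(-77\right) - 10 = \left(3 + 24\right) \left(-77\right) - 10 = 27 \left(-77\right) - 10 = -2079 - 10 = -2089$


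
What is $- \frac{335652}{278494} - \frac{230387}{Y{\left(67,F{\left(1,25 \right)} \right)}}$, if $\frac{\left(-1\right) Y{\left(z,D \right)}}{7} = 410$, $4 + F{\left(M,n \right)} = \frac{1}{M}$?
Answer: $\frac{31599037969}{399638890} \approx 79.069$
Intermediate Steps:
$F{\left(M,n \right)} = -4 + \frac{1}{M}$
$Y{\left(z,D \right)} = -2870$ ($Y{\left(z,D \right)} = \left(-7\right) 410 = -2870$)
$- \frac{335652}{278494} - \frac{230387}{Y{\left(67,F{\left(1,25 \right)} \right)}} = - \frac{335652}{278494} - \frac{230387}{-2870} = \left(-335652\right) \frac{1}{278494} - - \frac{230387}{2870} = - \frac{167826}{139247} + \frac{230387}{2870} = \frac{31599037969}{399638890}$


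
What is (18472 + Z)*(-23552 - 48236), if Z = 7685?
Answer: -1877758716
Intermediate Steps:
(18472 + Z)*(-23552 - 48236) = (18472 + 7685)*(-23552 - 48236) = 26157*(-71788) = -1877758716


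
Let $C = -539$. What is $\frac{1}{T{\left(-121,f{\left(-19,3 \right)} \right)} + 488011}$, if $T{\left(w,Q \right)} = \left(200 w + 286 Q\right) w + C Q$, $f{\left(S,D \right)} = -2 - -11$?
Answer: $\frac{1}{3099906} \approx 3.2259 \cdot 10^{-7}$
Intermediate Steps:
$f{\left(S,D \right)} = 9$ ($f{\left(S,D \right)} = -2 + 11 = 9$)
$T{\left(w,Q \right)} = - 539 Q + w \left(200 w + 286 Q\right)$ ($T{\left(w,Q \right)} = \left(200 w + 286 Q\right) w - 539 Q = w \left(200 w + 286 Q\right) - 539 Q = - 539 Q + w \left(200 w + 286 Q\right)$)
$\frac{1}{T{\left(-121,f{\left(-19,3 \right)} \right)} + 488011} = \frac{1}{\left(\left(-539\right) 9 + 200 \left(-121\right)^{2} + 286 \cdot 9 \left(-121\right)\right) + 488011} = \frac{1}{\left(-4851 + 200 \cdot 14641 - 311454\right) + 488011} = \frac{1}{\left(-4851 + 2928200 - 311454\right) + 488011} = \frac{1}{2611895 + 488011} = \frac{1}{3099906}$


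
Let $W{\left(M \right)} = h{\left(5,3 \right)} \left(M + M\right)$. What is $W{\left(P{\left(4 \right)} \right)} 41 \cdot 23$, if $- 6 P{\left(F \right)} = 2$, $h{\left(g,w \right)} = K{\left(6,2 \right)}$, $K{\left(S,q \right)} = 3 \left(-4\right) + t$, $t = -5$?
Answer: $\frac{32062}{3} \approx 10687.0$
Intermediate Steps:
$K{\left(S,q \right)} = -17$ ($K{\left(S,q \right)} = 3 \left(-4\right) - 5 = -12 - 5 = -17$)
$h{\left(g,w \right)} = -17$
$P{\left(F \right)} = - \frac{1}{3}$ ($P{\left(F \right)} = \left(- \frac{1}{6}\right) 2 = - \frac{1}{3}$)
$W{\left(M \right)} = - 34 M$ ($W{\left(M \right)} = - 17 \left(M + M\right) = - 17 \cdot 2 M = - 34 M$)
$W{\left(P{\left(4 \right)} \right)} 41 \cdot 23 = \left(-34\right) \left(- \frac{1}{3}\right) 41 \cdot 23 = \frac{34}{3} \cdot 41 \cdot 23 = \frac{1394}{3} \cdot 23 = \frac{32062}{3}$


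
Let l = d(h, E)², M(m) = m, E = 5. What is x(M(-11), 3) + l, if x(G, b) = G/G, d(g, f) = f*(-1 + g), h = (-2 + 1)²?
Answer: 1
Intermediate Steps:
h = 1 (h = (-1)² = 1)
x(G, b) = 1
l = 0 (l = (5*(-1 + 1))² = (5*0)² = 0² = 0)
x(M(-11), 3) + l = 1 + 0 = 1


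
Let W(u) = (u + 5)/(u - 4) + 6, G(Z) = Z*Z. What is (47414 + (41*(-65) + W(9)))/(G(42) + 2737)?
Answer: 223789/22505 ≈ 9.9440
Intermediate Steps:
G(Z) = Z**2
W(u) = 6 + (5 + u)/(-4 + u) (W(u) = (5 + u)/(-4 + u) + 6 = 6 + (5 + u)/(-4 + u))
(47414 + (41*(-65) + W(9)))/(G(42) + 2737) = (47414 + (41*(-65) + (-19 + 7*9)/(-4 + 9)))/(42**2 + 2737) = (47414 + (-2665 + (-19 + 63)/5))/(1764 + 2737) = (47414 + (-2665 + (1/5)*44))/4501 = (47414 + (-2665 + 44/5))*(1/4501) = (47414 - 13281/5)*(1/4501) = (223789/5)*(1/4501) = 223789/22505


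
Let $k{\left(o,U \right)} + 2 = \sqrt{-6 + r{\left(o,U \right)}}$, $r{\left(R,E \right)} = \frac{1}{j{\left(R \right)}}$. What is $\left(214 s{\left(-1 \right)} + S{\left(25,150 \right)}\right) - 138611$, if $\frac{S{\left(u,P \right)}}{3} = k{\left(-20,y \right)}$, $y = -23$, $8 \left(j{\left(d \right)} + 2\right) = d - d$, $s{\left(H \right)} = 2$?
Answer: $-138189 + \frac{3 i \sqrt{26}}{2} \approx -1.3819 \cdot 10^{5} + 7.6485 i$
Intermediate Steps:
$j{\left(d \right)} = -2$ ($j{\left(d \right)} = -2 + \frac{d - d}{8} = -2 + \frac{1}{8} \cdot 0 = -2 + 0 = -2$)
$r{\left(R,E \right)} = - \frac{1}{2}$ ($r{\left(R,E \right)} = \frac{1}{-2} = - \frac{1}{2}$)
$k{\left(o,U \right)} = -2 + \frac{i \sqrt{26}}{2}$ ($k{\left(o,U \right)} = -2 + \sqrt{-6 - \frac{1}{2}} = -2 + \sqrt{- \frac{13}{2}} = -2 + \frac{i \sqrt{26}}{2}$)
$S{\left(u,P \right)} = -6 + \frac{3 i \sqrt{26}}{2}$ ($S{\left(u,P \right)} = 3 \left(-2 + \frac{i \sqrt{26}}{2}\right) = -6 + \frac{3 i \sqrt{26}}{2}$)
$\left(214 s{\left(-1 \right)} + S{\left(25,150 \right)}\right) - 138611 = \left(214 \cdot 2 - \left(6 - \frac{3 i \sqrt{26}}{2}\right)\right) - 138611 = \left(428 - \left(6 - \frac{3 i \sqrt{26}}{2}\right)\right) - 138611 = \left(422 + \frac{3 i \sqrt{26}}{2}\right) - 138611 = -138189 + \frac{3 i \sqrt{26}}{2}$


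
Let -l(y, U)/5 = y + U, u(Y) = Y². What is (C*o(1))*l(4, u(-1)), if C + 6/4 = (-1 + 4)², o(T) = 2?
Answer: -375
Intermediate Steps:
l(y, U) = -5*U - 5*y (l(y, U) = -5*(y + U) = -5*(U + y) = -5*U - 5*y)
C = 15/2 (C = -3/2 + (-1 + 4)² = -3/2 + 3² = -3/2 + 9 = 15/2 ≈ 7.5000)
(C*o(1))*l(4, u(-1)) = ((15/2)*2)*(-5*(-1)² - 5*4) = 15*(-5*1 - 20) = 15*(-5 - 20) = 15*(-25) = -375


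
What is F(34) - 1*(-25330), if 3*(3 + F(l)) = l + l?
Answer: 76049/3 ≈ 25350.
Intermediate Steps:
F(l) = -3 + 2*l/3 (F(l) = -3 + (l + l)/3 = -3 + (2*l)/3 = -3 + 2*l/3)
F(34) - 1*(-25330) = (-3 + (⅔)*34) - 1*(-25330) = (-3 + 68/3) + 25330 = 59/3 + 25330 = 76049/3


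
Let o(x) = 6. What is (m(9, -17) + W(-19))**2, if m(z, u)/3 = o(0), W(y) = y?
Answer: 1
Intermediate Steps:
m(z, u) = 18 (m(z, u) = 3*6 = 18)
(m(9, -17) + W(-19))**2 = (18 - 19)**2 = (-1)**2 = 1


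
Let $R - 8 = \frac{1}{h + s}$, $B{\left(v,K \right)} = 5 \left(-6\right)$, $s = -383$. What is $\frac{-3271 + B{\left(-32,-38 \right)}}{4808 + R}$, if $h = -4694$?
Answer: $- \frac{16759177}{24450831} \approx -0.68542$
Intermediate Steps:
$B{\left(v,K \right)} = -30$
$R = \frac{40615}{5077}$ ($R = 8 + \frac{1}{-4694 - 383} = 8 + \frac{1}{-5077} = 8 - \frac{1}{5077} = \frac{40615}{5077} \approx 7.9998$)
$\frac{-3271 + B{\left(-32,-38 \right)}}{4808 + R} = \frac{-3271 - 30}{4808 + \frac{40615}{5077}} = - \frac{3301}{\frac{24450831}{5077}} = \left(-3301\right) \frac{5077}{24450831} = - \frac{16759177}{24450831}$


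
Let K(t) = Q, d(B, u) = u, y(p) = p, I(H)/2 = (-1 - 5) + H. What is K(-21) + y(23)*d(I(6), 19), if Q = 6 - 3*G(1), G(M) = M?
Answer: 440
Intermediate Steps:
I(H) = -12 + 2*H (I(H) = 2*((-1 - 5) + H) = 2*(-6 + H) = -12 + 2*H)
Q = 3 (Q = 6 - 3*1 = 6 - 3 = 3)
K(t) = 3
K(-21) + y(23)*d(I(6), 19) = 3 + 23*19 = 3 + 437 = 440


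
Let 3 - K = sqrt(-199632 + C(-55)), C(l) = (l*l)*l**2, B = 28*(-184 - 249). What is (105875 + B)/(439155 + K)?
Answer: 41171501658/192850797971 + 93751*sqrt(8950993)/192850797971 ≈ 0.21494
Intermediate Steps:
B = -12124 (B = 28*(-433) = -12124)
C(l) = l**4 (C(l) = l**2*l**2 = l**4)
K = 3 - sqrt(8950993) (K = 3 - sqrt(-199632 + (-55)**4) = 3 - sqrt(-199632 + 9150625) = 3 - sqrt(8950993) ≈ -2988.8)
(105875 + B)/(439155 + K) = (105875 - 12124)/(439155 + (3 - sqrt(8950993))) = 93751/(439158 - sqrt(8950993))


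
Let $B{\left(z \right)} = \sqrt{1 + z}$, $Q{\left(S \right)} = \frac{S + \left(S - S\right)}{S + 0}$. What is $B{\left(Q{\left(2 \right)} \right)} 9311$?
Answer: $9311 \sqrt{2} \approx 13168.0$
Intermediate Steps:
$Q{\left(S \right)} = 1$ ($Q{\left(S \right)} = \frac{S + 0}{S} = \frac{S}{S} = 1$)
$B{\left(Q{\left(2 \right)} \right)} 9311 = \sqrt{1 + 1} \cdot 9311 = \sqrt{2} \cdot 9311 = 9311 \sqrt{2}$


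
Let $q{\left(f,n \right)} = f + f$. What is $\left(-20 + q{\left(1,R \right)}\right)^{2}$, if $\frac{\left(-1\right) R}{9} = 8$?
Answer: $324$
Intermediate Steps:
$R = -72$ ($R = \left(-9\right) 8 = -72$)
$q{\left(f,n \right)} = 2 f$
$\left(-20 + q{\left(1,R \right)}\right)^{2} = \left(-20 + 2 \cdot 1\right)^{2} = \left(-20 + 2\right)^{2} = \left(-18\right)^{2} = 324$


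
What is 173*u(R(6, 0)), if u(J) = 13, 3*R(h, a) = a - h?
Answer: 2249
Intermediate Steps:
R(h, a) = -h/3 + a/3 (R(h, a) = (a - h)/3 = -h/3 + a/3)
173*u(R(6, 0)) = 173*13 = 2249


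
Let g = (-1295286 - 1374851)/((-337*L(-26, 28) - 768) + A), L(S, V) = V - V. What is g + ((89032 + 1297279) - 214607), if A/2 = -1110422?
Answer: 2603074336985/2221612 ≈ 1.1717e+6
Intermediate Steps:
A = -2220844 (A = 2*(-1110422) = -2220844)
L(S, V) = 0
g = 2670137/2221612 (g = (-1295286 - 1374851)/((-337*0 - 768) - 2220844) = -2670137/((0 - 768) - 2220844) = -2670137/(-768 - 2220844) = -2670137/(-2221612) = -2670137*(-1/2221612) = 2670137/2221612 ≈ 1.2019)
g + ((89032 + 1297279) - 214607) = 2670137/2221612 + ((89032 + 1297279) - 214607) = 2670137/2221612 + (1386311 - 214607) = 2670137/2221612 + 1171704 = 2603074336985/2221612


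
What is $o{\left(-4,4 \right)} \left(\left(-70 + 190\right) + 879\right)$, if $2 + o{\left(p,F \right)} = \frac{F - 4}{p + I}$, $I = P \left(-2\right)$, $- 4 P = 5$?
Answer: $-1998$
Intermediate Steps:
$P = - \frac{5}{4}$ ($P = \left(- \frac{1}{4}\right) 5 = - \frac{5}{4} \approx -1.25$)
$I = \frac{5}{2}$ ($I = \left(- \frac{5}{4}\right) \left(-2\right) = \frac{5}{2} \approx 2.5$)
$o{\left(p,F \right)} = -2 + \frac{-4 + F}{\frac{5}{2} + p}$ ($o{\left(p,F \right)} = -2 + \frac{F - 4}{p + \frac{5}{2}} = -2 + \frac{-4 + F}{\frac{5}{2} + p}$)
$o{\left(-4,4 \right)} \left(\left(-70 + 190\right) + 879\right) = \frac{2 \left(-9 + 4 - -8\right)}{5 + 2 \left(-4\right)} \left(\left(-70 + 190\right) + 879\right) = \frac{2 \left(-9 + 4 + 8\right)}{5 - 8} \left(120 + 879\right) = 2 \frac{1}{-3} \cdot 3 \cdot 999 = 2 \left(- \frac{1}{3}\right) 3 \cdot 999 = \left(-2\right) 999 = -1998$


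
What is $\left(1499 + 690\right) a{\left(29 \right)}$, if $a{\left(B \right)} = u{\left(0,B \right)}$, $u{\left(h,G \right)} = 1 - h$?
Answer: $2189$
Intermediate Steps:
$a{\left(B \right)} = 1$ ($a{\left(B \right)} = 1 - 0 = 1 + 0 = 1$)
$\left(1499 + 690\right) a{\left(29 \right)} = \left(1499 + 690\right) 1 = 2189 \cdot 1 = 2189$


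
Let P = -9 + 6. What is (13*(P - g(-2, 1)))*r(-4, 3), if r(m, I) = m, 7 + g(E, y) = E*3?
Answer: -520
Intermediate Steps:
g(E, y) = -7 + 3*E (g(E, y) = -7 + E*3 = -7 + 3*E)
P = -3
(13*(P - g(-2, 1)))*r(-4, 3) = (13*(-3 - (-7 + 3*(-2))))*(-4) = (13*(-3 - (-7 - 6)))*(-4) = (13*(-3 - 1*(-13)))*(-4) = (13*(-3 + 13))*(-4) = (13*10)*(-4) = 130*(-4) = -520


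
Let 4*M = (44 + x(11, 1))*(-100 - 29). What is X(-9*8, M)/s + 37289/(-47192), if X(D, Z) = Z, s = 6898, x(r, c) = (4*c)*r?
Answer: -195575209/162765208 ≈ -1.2016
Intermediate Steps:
x(r, c) = 4*c*r
M = -2838 (M = ((44 + 4*1*11)*(-100 - 29))/4 = ((44 + 44)*(-129))/4 = (88*(-129))/4 = (1/4)*(-11352) = -2838)
X(-9*8, M)/s + 37289/(-47192) = -2838/6898 + 37289/(-47192) = -2838*1/6898 + 37289*(-1/47192) = -1419/3449 - 37289/47192 = -195575209/162765208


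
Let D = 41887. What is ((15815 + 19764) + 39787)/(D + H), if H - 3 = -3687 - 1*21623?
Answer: 37683/8290 ≈ 4.5456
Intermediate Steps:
H = -25307 (H = 3 + (-3687 - 1*21623) = 3 + (-3687 - 21623) = 3 - 25310 = -25307)
((15815 + 19764) + 39787)/(D + H) = ((15815 + 19764) + 39787)/(41887 - 25307) = (35579 + 39787)/16580 = 75366*(1/16580) = 37683/8290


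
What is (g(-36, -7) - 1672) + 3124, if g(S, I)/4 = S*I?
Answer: 2460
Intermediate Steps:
g(S, I) = 4*I*S (g(S, I) = 4*(S*I) = 4*(I*S) = 4*I*S)
(g(-36, -7) - 1672) + 3124 = (4*(-7)*(-36) - 1672) + 3124 = (1008 - 1672) + 3124 = -664 + 3124 = 2460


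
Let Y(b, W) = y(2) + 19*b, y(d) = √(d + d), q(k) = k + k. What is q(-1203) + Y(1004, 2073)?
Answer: 16672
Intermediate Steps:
q(k) = 2*k
y(d) = √2*√d (y(d) = √(2*d) = √2*√d)
Y(b, W) = 2 + 19*b (Y(b, W) = √2*√2 + 19*b = 2 + 19*b)
q(-1203) + Y(1004, 2073) = 2*(-1203) + (2 + 19*1004) = -2406 + (2 + 19076) = -2406 + 19078 = 16672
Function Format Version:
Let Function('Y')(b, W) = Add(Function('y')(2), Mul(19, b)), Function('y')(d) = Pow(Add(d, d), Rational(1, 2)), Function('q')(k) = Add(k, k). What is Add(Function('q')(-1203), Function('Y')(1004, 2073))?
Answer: 16672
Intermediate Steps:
Function('q')(k) = Mul(2, k)
Function('y')(d) = Mul(Pow(2, Rational(1, 2)), Pow(d, Rational(1, 2))) (Function('y')(d) = Pow(Mul(2, d), Rational(1, 2)) = Mul(Pow(2, Rational(1, 2)), Pow(d, Rational(1, 2))))
Function('Y')(b, W) = Add(2, Mul(19, b)) (Function('Y')(b, W) = Add(Mul(Pow(2, Rational(1, 2)), Pow(2, Rational(1, 2))), Mul(19, b)) = Add(2, Mul(19, b)))
Add(Function('q')(-1203), Function('Y')(1004, 2073)) = Add(Mul(2, -1203), Add(2, Mul(19, 1004))) = Add(-2406, Add(2, 19076)) = Add(-2406, 19078) = 16672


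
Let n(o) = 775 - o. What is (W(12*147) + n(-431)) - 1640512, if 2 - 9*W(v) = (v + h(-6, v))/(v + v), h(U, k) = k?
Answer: -14753753/9 ≈ -1.6393e+6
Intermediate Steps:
W(v) = ⅑ (W(v) = 2/9 - (v + v)/(9*(v + v)) = 2/9 - 2*v/(9*(2*v)) = 2/9 - 2*v*1/(2*v)/9 = 2/9 - ⅑*1 = 2/9 - ⅑ = ⅑)
(W(12*147) + n(-431)) - 1640512 = (⅑ + (775 - 1*(-431))) - 1640512 = (⅑ + (775 + 431)) - 1640512 = (⅑ + 1206) - 1640512 = 10855/9 - 1640512 = -14753753/9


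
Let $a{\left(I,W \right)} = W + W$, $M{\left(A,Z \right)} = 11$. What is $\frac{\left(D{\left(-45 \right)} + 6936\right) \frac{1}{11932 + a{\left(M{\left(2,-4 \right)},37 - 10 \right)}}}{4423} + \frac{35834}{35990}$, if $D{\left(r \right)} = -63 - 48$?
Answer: $\frac{73075080877}{73383717970} \approx 0.99579$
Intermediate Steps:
$D{\left(r \right)} = -111$ ($D{\left(r \right)} = -63 - 48 = -111$)
$a{\left(I,W \right)} = 2 W$
$\frac{\left(D{\left(-45 \right)} + 6936\right) \frac{1}{11932 + a{\left(M{\left(2,-4 \right)},37 - 10 \right)}}}{4423} + \frac{35834}{35990} = \frac{\left(-111 + 6936\right) \frac{1}{11932 + 2 \left(37 - 10\right)}}{4423} + \frac{35834}{35990} = \frac{6825}{11932 + 2 \cdot 27} \cdot \frac{1}{4423} + 35834 \cdot \frac{1}{35990} = \frac{6825}{11932 + 54} \cdot \frac{1}{4423} + \frac{17917}{17995} = \frac{6825}{11986} \cdot \frac{1}{4423} + \frac{17917}{17995} = 6825 \cdot \frac{1}{11986} \cdot \frac{1}{4423} + \frac{17917}{17995} = \frac{525}{922} \cdot \frac{1}{4423} + \frac{17917}{17995} = \frac{525}{4078006} + \frac{17917}{17995} = \frac{73075080877}{73383717970}$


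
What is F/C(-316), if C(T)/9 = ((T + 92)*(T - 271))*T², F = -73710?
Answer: -585/937847552 ≈ -6.2377e-7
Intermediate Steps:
C(T) = 9*T²*(-271 + T)*(92 + T) (C(T) = 9*(((T + 92)*(T - 271))*T²) = 9*(((92 + T)*(-271 + T))*T²) = 9*(((-271 + T)*(92 + T))*T²) = 9*(T²*(-271 + T)*(92 + T)) = 9*T²*(-271 + T)*(92 + T))
F/C(-316) = -73710*1/(898704*(-24932 + (-316)² - 179*(-316))) = -73710*1/(898704*(-24932 + 99856 + 56564)) = -73710/(9*99856*131488) = -73710/118168791552 = -73710*1/118168791552 = -585/937847552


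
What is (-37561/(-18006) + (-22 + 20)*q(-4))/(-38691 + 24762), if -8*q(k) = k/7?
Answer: -244921/1755639018 ≈ -0.00013951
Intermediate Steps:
q(k) = -k/56 (q(k) = -k/(8*7) = -k/56)
(-37561/(-18006) + (-22 + 20)*q(-4))/(-38691 + 24762) = (-37561/(-18006) + (-22 + 20)*(-1/56*(-4)))/(-38691 + 24762) = (-37561*(-1/18006) - 2*1/14)/(-13929) = (37561/18006 - ⅐)*(-1/13929) = (244921/126042)*(-1/13929) = -244921/1755639018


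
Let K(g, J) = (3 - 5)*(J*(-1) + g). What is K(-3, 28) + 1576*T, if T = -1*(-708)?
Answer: 1115870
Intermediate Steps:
T = 708
K(g, J) = -2*g + 2*J (K(g, J) = -2*(-J + g) = -2*(g - J) = -2*g + 2*J)
K(-3, 28) + 1576*T = (-2*(-3) + 2*28) + 1576*708 = (6 + 56) + 1115808 = 62 + 1115808 = 1115870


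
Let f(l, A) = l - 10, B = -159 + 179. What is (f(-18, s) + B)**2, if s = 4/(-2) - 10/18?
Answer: 64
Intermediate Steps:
B = 20
s = -23/9 (s = 4*(-1/2) - 10*1/18 = -2 - 5/9 = -23/9 ≈ -2.5556)
f(l, A) = -10 + l
(f(-18, s) + B)**2 = ((-10 - 18) + 20)**2 = (-28 + 20)**2 = (-8)**2 = 64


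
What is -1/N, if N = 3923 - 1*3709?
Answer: -1/214 ≈ -0.0046729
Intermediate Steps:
N = 214 (N = 3923 - 3709 = 214)
-1/N = -1/214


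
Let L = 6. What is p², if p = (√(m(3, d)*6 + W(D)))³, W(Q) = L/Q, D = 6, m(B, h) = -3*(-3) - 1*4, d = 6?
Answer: 29791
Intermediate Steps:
m(B, h) = 5 (m(B, h) = 9 - 4 = 5)
W(Q) = 6/Q
p = 31*√31 (p = (√(5*6 + 6/6))³ = (√(30 + 6*(⅙)))³ = (√(30 + 1))³ = (√31)³ = 31*√31 ≈ 172.60)
p² = (31*√31)² = 29791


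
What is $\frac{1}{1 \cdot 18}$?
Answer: $\frac{1}{18} \approx 0.055556$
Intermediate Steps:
$\frac{1}{1 \cdot 18} = \frac{1}{18}$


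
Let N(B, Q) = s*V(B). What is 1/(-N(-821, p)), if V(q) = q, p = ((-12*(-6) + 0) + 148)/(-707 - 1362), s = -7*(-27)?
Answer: 1/155169 ≈ 6.4446e-6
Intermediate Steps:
s = 189
p = -220/2069 (p = ((72 + 0) + 148)/(-2069) = (72 + 148)*(-1/2069) = 220*(-1/2069) = -220/2069 ≈ -0.10633)
N(B, Q) = 189*B
1/(-N(-821, p)) = 1/(-189*(-821)) = 1/(-1*(-155169)) = 1/155169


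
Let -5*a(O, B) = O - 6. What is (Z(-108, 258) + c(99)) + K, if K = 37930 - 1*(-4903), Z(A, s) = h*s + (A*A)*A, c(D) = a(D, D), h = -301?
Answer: -6472778/5 ≈ -1.2946e+6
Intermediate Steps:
a(O, B) = 6/5 - O/5 (a(O, B) = -(O - 6)/5 = -(-6 + O)/5 = 6/5 - O/5)
c(D) = 6/5 - D/5
Z(A, s) = A³ - 301*s (Z(A, s) = -301*s + (A*A)*A = -301*s + A²*A = -301*s + A³ = A³ - 301*s)
K = 42833 (K = 37930 + 4903 = 42833)
(Z(-108, 258) + c(99)) + K = (((-108)³ - 301*258) + (6/5 - ⅕*99)) + 42833 = ((-1259712 - 77658) + (6/5 - 99/5)) + 42833 = (-1337370 - 93/5) + 42833 = -6686943/5 + 42833 = -6472778/5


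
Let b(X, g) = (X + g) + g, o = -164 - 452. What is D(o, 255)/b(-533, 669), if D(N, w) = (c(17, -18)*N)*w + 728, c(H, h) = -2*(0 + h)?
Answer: -807736/115 ≈ -7023.8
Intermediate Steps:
o = -616
c(H, h) = -2*h
b(X, g) = X + 2*g
D(N, w) = 728 + 36*N*w (D(N, w) = ((-2*(-18))*N)*w + 728 = (36*N)*w + 728 = 36*N*w + 728 = 728 + 36*N*w)
D(o, 255)/b(-533, 669) = (728 + 36*(-616)*255)/(-533 + 2*669) = (728 - 5654880)/(-533 + 1338) = -5654152/805 = -5654152*1/805 = -807736/115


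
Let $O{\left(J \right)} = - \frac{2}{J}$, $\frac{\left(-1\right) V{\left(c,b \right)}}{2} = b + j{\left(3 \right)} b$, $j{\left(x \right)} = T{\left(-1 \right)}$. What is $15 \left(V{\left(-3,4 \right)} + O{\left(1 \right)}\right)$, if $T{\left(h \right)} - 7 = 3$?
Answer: $-1350$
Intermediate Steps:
$T{\left(h \right)} = 10$ ($T{\left(h \right)} = 7 + 3 = 10$)
$j{\left(x \right)} = 10$
$V{\left(c,b \right)} = - 22 b$ ($V{\left(c,b \right)} = - 2 \left(b + 10 b\right) = - 2 \cdot 11 b = - 22 b$)
$15 \left(V{\left(-3,4 \right)} + O{\left(1 \right)}\right) = 15 \left(\left(-22\right) 4 - \frac{2}{1}\right) = 15 \left(-88 - 2\right) = 15 \left(-90\right) = -1350$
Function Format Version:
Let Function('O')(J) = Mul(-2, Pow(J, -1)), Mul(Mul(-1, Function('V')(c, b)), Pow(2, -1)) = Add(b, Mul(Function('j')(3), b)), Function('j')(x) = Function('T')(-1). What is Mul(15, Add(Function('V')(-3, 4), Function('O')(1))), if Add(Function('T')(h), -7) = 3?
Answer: -1350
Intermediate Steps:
Function('T')(h) = 10 (Function('T')(h) = Add(7, 3) = 10)
Function('j')(x) = 10
Function('V')(c, b) = Mul(-22, b) (Function('V')(c, b) = Mul(-2, Add(b, Mul(10, b))) = Mul(-2, Mul(11, b)) = Mul(-22, b))
Mul(15, Add(Function('V')(-3, 4), Function('O')(1))) = Mul(15, Add(Mul(-22, 4), Mul(-2, Pow(1, -1)))) = Mul(15, Add(-88, Mul(-2, 1))) = Mul(15, Add(-88, -2)) = Mul(15, -90) = -1350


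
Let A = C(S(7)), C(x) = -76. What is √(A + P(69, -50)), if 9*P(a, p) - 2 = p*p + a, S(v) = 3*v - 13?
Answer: √1887/3 ≈ 14.480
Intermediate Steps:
S(v) = -13 + 3*v
P(a, p) = 2/9 + a/9 + p²/9 (P(a, p) = 2/9 + (p*p + a)/9 = 2/9 + (p² + a)/9 = 2/9 + (a + p²)/9 = 2/9 + (a/9 + p²/9) = 2/9 + a/9 + p²/9)
A = -76
√(A + P(69, -50)) = √(-76 + (2/9 + (⅑)*69 + (⅑)*(-50)²)) = √(-76 + (2/9 + 23/3 + (⅑)*2500)) = √(-76 + (2/9 + 23/3 + 2500/9)) = √(-76 + 857/3) = √(629/3) = √1887/3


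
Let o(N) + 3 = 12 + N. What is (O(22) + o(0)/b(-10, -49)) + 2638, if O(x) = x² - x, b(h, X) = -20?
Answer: 61991/20 ≈ 3099.6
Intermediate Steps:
o(N) = 9 + N (o(N) = -3 + (12 + N) = 9 + N)
(O(22) + o(0)/b(-10, -49)) + 2638 = (22*(-1 + 22) + (9 + 0)/(-20)) + 2638 = (22*21 + 9*(-1/20)) + 2638 = (462 - 9/20) + 2638 = 9231/20 + 2638 = 61991/20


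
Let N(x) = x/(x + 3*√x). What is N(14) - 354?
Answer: -1756/5 - 3*√14/5 ≈ -353.44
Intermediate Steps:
N(14) - 354 = 14/(14 + 3*√14) - 354 = -354 + 14/(14 + 3*√14)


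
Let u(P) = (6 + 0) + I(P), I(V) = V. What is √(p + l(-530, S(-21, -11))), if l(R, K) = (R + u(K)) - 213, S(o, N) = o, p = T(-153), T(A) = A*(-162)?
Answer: 2*√6007 ≈ 155.01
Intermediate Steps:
T(A) = -162*A
u(P) = 6 + P (u(P) = (6 + 0) + P = 6 + P)
p = 24786 (p = -162*(-153) = 24786)
l(R, K) = -207 + K + R (l(R, K) = (R + (6 + K)) - 213 = (6 + K + R) - 213 = -207 + K + R)
√(p + l(-530, S(-21, -11))) = √(24786 + (-207 - 21 - 530)) = √(24786 - 758) = √24028 = 2*√6007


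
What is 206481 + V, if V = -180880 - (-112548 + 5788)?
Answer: 132361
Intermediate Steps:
V = -74120 (V = -180880 - 1*(-106760) = -180880 + 106760 = -74120)
206481 + V = 206481 - 74120 = 132361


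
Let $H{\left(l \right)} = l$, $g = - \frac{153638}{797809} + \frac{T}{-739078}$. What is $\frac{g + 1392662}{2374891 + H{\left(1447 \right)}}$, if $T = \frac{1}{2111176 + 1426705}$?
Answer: $\frac{2905213761324068103136751}{4957247927924298544337356} \approx 0.58605$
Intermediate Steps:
$T = \frac{1}{3537881} \approx 2.8266 \cdot 10^{-7}$
$g = - \frac{401728035368403893}{2086087049874343862}$ ($g = - \frac{153638}{797809} + \frac{1}{3537881 \left(-739078\right)} = \left(-153638\right) \frac{1}{797809} + \frac{1}{3537881} \left(- \frac{1}{739078}\right) = - \frac{153638}{797809} - \frac{1}{2614770013718} = - \frac{401728035368403893}{2086087049874343862} \approx -0.19257$)
$\frac{g + 1392662}{2374891 + H{\left(1447 \right)}} = \frac{- \frac{401728035368403893}{2086087049874343862} + 1392662}{2374891 + 1447} = \frac{2905213761324068103136751}{2086087049874343862 \cdot 2376338} = \frac{2905213761324068103136751}{2086087049874343862} \cdot \frac{1}{2376338} = \frac{2905213761324068103136751}{4957247927924298544337356}$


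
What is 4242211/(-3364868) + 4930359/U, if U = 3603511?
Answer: 1303153224791/12125338851548 ≈ 0.10747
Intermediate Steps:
4242211/(-3364868) + 4930359/U = 4242211/(-3364868) + 4930359/3603511 = 4242211*(-1/3364868) + 4930359*(1/3603511) = -4242211/3364868 + 4930359/3603511 = 1303153224791/12125338851548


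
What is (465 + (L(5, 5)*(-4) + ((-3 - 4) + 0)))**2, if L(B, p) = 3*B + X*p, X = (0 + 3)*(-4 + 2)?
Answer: 268324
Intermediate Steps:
X = -6 (X = 3*(-2) = -6)
L(B, p) = -6*p + 3*B (L(B, p) = 3*B - 6*p = -6*p + 3*B)
(465 + (L(5, 5)*(-4) + ((-3 - 4) + 0)))**2 = (465 + ((-6*5 + 3*5)*(-4) + ((-3 - 4) + 0)))**2 = (465 + ((-30 + 15)*(-4) + (-7 + 0)))**2 = (465 + (-15*(-4) - 7))**2 = (465 + (60 - 7))**2 = (465 + 53)**2 = 518**2 = 268324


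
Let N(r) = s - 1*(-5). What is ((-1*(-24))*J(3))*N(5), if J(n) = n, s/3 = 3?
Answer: 1008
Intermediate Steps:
s = 9 (s = 3*3 = 9)
N(r) = 14 (N(r) = 9 - 1*(-5) = 9 + 5 = 14)
((-1*(-24))*J(3))*N(5) = (-1*(-24)*3)*14 = (24*3)*14 = 72*14 = 1008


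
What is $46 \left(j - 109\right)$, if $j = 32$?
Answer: $-3542$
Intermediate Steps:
$46 \left(j - 109\right) = 46 \left(32 - 109\right) = 46 \left(-77\right) = -3542$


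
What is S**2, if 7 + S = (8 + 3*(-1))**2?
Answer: 324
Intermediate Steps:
S = 18 (S = -7 + (8 + 3*(-1))**2 = -7 + (8 - 3)**2 = -7 + 5**2 = -7 + 25 = 18)
S**2 = 18**2 = 324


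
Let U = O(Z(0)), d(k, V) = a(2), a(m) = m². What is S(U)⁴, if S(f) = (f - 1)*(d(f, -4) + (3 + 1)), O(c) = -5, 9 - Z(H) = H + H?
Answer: 5308416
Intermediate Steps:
d(k, V) = 4 (d(k, V) = 2² = 4)
Z(H) = 9 - 2*H (Z(H) = 9 - (H + H) = 9 - 2*H)
U = -5
S(f) = -8 + 8*f (S(f) = (f - 1)*(4 + (3 + 1)) = (-1 + f)*(4 + 4) = (-1 + f)*8 = -8 + 8*f)
S(U)⁴ = (-8 + 8*(-5))⁴ = (-8 - 40)⁴ = (-48)⁴ = 5308416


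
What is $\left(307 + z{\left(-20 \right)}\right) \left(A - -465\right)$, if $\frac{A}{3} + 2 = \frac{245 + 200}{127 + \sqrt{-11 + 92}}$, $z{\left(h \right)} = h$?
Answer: $\frac{18298833}{136} \approx 1.3455 \cdot 10^{5}$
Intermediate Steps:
$A = \frac{519}{136}$ ($A = -6 + 3 \frac{245 + 200}{127 + \sqrt{-11 + 92}} = -6 + 3 \frac{445}{127 + \sqrt{81}} = -6 + 3 \frac{445}{127 + 9} = -6 + 3 \cdot \frac{445}{136} = -6 + \frac{1335}{136} = \frac{519}{136} \approx 3.8162$)
$\left(307 + z{\left(-20 \right)}\right) \left(A - -465\right) = \left(307 - 20\right) \left(\frac{519}{136} - -465\right) = 287 \left(\frac{519}{136} + 465\right) = 287 \cdot \frac{63759}{136} = \frac{18298833}{136}$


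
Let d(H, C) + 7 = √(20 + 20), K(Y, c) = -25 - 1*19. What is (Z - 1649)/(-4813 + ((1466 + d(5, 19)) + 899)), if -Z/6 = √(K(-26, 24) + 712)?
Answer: 809659/1205397 + 8*√1670/2008995 + 1964*√167/401799 + 3298*√10/6026985 ≈ 0.73676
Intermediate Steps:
K(Y, c) = -44 (K(Y, c) = -25 - 19 = -44)
d(H, C) = -7 + 2*√10 (d(H, C) = -7 + √(20 + 20) = -7 + √40 = -7 + 2*√10)
Z = -12*√167 (Z = -6*√(-44 + 712) = -12*√167 ≈ -155.07)
(Z - 1649)/(-4813 + ((1466 + d(5, 19)) + 899)) = (-12*√167 - 1649)/(-4813 + ((1466 + (-7 + 2*√10)) + 899)) = (-1649 - 12*√167)/(-4813 + ((1459 + 2*√10) + 899)) = (-1649 - 12*√167)/(-4813 + (2358 + 2*√10)) = (-1649 - 12*√167)/(-2455 + 2*√10)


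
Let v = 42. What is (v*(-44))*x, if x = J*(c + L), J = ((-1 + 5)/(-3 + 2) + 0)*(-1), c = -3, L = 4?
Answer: -7392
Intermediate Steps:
J = 4 (J = (4/(-1) + 0)*(-1) = (4*(-1) + 0)*(-1) = (-4 + 0)*(-1) = -4*(-1) = 4)
x = 4 (x = 4*(-3 + 4) = 4*1 = 4)
(v*(-44))*x = (42*(-44))*4 = -1848*4 = -7392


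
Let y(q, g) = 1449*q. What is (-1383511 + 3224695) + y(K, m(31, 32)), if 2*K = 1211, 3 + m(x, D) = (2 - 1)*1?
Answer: 5437107/2 ≈ 2.7186e+6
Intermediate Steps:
m(x, D) = -2 (m(x, D) = -3 + (2 - 1)*1 = -3 + 1*1 = -3 + 1 = -2)
K = 1211/2 (K = (½)*1211 = 1211/2 ≈ 605.50)
(-1383511 + 3224695) + y(K, m(31, 32)) = (-1383511 + 3224695) + 1449*(1211/2) = 1841184 + 1754739/2 = 5437107/2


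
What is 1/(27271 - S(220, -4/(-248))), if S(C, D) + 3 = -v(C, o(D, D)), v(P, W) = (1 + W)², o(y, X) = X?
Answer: 3844/104845225 ≈ 3.6664e-5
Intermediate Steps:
S(C, D) = -3 - (1 + D)²
1/(27271 - S(220, -4/(-248))) = 1/(27271 - (-3 - (1 - 4/(-248))²)) = 1/(27271 - (-3 - (1 - 4*(-1/248))²)) = 1/(27271 - (-3 - (1 + 1/62)²)) = 1/(27271 - (-3 - (63/62)²)) = 1/(27271 - (-3 - 1*3969/3844)) = 1/(27271 - (-3 - 3969/3844)) = 1/(27271 - 1*(-15501/3844)) = 1/(27271 + 15501/3844) = 1/(104845225/3844) = 3844/104845225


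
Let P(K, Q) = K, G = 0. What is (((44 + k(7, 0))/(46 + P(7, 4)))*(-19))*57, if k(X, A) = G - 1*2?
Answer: -45486/53 ≈ -858.23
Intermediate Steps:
k(X, A) = -2 (k(X, A) = 0 - 1*2 = 0 - 2 = -2)
(((44 + k(7, 0))/(46 + P(7, 4)))*(-19))*57 = (((44 - 2)/(46 + 7))*(-19))*57 = ((42/53)*(-19))*57 = -798/53*57 = -45486/53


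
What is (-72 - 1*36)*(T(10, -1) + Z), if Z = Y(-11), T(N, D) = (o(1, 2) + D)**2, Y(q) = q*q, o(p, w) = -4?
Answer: -15768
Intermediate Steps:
Y(q) = q**2
T(N, D) = (-4 + D)**2
Z = 121 (Z = (-11)**2 = 121)
(-72 - 1*36)*(T(10, -1) + Z) = (-72 - 1*36)*((-4 - 1)**2 + 121) = (-72 - 36)*((-5)**2 + 121) = -108*(25 + 121) = -108*146 = -15768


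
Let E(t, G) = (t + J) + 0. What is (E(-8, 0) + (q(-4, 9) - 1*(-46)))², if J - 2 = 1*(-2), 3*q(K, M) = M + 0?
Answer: 1681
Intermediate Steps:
q(K, M) = M/3 (q(K, M) = (M + 0)/3 = M/3)
J = 0 (J = 2 + 1*(-2) = 2 - 2 = 0)
E(t, G) = t (E(t, G) = (t + 0) + 0 = t + 0 = t)
(E(-8, 0) + (q(-4, 9) - 1*(-46)))² = (-8 + ((⅓)*9 - 1*(-46)))² = (-8 + (3 + 46))² = (-8 + 49)² = 41² = 1681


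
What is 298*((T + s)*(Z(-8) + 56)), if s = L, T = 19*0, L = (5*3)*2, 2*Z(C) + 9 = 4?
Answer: 478290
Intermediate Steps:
Z(C) = -5/2 (Z(C) = -9/2 + (½)*4 = -9/2 + 2 = -5/2)
L = 30 (L = 15*2 = 30)
T = 0
s = 30
298*((T + s)*(Z(-8) + 56)) = 298*((0 + 30)*(-5/2 + 56)) = 298*(30*(107/2)) = 298*1605 = 478290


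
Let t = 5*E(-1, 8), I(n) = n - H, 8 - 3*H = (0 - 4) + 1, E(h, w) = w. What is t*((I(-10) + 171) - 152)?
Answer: 640/3 ≈ 213.33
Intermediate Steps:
H = 11/3 (H = 8/3 - ((0 - 4) + 1)/3 = 8/3 - (-4 + 1)/3 = 8/3 - ⅓*(-3) = 8/3 + 1 = 11/3 ≈ 3.6667)
I(n) = -11/3 + n (I(n) = n - 1*11/3 = n - 11/3 = -11/3 + n)
t = 40 (t = 5*8 = 40)
t*((I(-10) + 171) - 152) = 40*(((-11/3 - 10) + 171) - 152) = 40*((-41/3 + 171) - 152) = 40*(472/3 - 152) = 40*(16/3) = 640/3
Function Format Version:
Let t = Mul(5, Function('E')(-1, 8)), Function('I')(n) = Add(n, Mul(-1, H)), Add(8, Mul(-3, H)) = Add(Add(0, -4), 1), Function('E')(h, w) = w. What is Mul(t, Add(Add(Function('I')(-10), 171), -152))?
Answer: Rational(640, 3) ≈ 213.33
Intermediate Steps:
H = Rational(11, 3) (H = Add(Rational(8, 3), Mul(Rational(-1, 3), Add(Add(0, -4), 1))) = Add(Rational(8, 3), Mul(Rational(-1, 3), Add(-4, 1))) = Add(Rational(8, 3), Mul(Rational(-1, 3), -3)) = Add(Rational(8, 3), 1) = Rational(11, 3) ≈ 3.6667)
Function('I')(n) = Add(Rational(-11, 3), n) (Function('I')(n) = Add(n, Mul(-1, Rational(11, 3))) = Add(n, Rational(-11, 3)) = Add(Rational(-11, 3), n))
t = 40 (t = Mul(5, 8) = 40)
Mul(t, Add(Add(Function('I')(-10), 171), -152)) = Mul(40, Add(Add(Add(Rational(-11, 3), -10), 171), -152)) = Mul(40, Add(Add(Rational(-41, 3), 171), -152)) = Mul(40, Add(Rational(472, 3), -152)) = Mul(40, Rational(16, 3)) = Rational(640, 3)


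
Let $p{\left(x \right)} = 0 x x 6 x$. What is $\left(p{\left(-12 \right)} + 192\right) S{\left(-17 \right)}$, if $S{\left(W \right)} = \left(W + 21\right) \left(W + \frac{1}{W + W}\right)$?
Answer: $- \frac{222336}{17} \approx -13079.0$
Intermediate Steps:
$p{\left(x \right)} = 0$ ($p{\left(x \right)} = 0 x 6 x = 0 \cdot 6 x = 0$)
$S{\left(W \right)} = \left(21 + W\right) \left(W + \frac{1}{2 W}\right)$
$\left(p{\left(-12 \right)} + 192\right) S{\left(-17 \right)} = \left(0 + 192\right) \left(\frac{1}{2} + \left(-17\right)^{2} + 21 \left(-17\right) + \frac{21}{2 \left(-17\right)}\right) = 192 \left(\frac{1}{2} + 289 - 357 + \frac{21}{2} \left(- \frac{1}{17}\right)\right) = 192 \left(\frac{1}{2} + 289 - 357 - \frac{21}{34}\right) = 192 \left(- \frac{1158}{17}\right) = - \frac{222336}{17}$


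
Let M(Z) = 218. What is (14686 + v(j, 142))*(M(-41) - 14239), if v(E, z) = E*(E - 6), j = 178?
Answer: -635179342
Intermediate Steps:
v(E, z) = E*(-6 + E)
(14686 + v(j, 142))*(M(-41) - 14239) = (14686 + 178*(-6 + 178))*(218 - 14239) = (14686 + 178*172)*(-14021) = (14686 + 30616)*(-14021) = 45302*(-14021) = -635179342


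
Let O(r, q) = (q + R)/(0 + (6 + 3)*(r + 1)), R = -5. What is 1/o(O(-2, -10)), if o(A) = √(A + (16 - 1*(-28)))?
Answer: √411/137 ≈ 0.14798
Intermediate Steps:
O(r, q) = (-5 + q)/(9 + 9*r) (O(r, q) = (q - 5)/(0 + (6 + 3)*(r + 1)) = (-5 + q)/(0 + 9*(1 + r)) = (-5 + q)/(0 + (9 + 9*r)) = (-5 + q)/(9 + 9*r))
o(A) = √(44 + A) (o(A) = √(A + (16 + 28)) = √(A + 44) = √(44 + A))
1/o(O(-2, -10)) = 1/(√(44 + (-5 - 10)/(9*(1 - 2)))) = 1/(√(44 + (⅑)*(-15)/(-1))) = 1/(√(44 + (⅑)*(-1)*(-15))) = 1/(√(44 + 5/3)) = 1/(√(137/3)) = 1/(√411/3) = √411/137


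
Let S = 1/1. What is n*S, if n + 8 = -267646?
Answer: -267654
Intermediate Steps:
n = -267654 (n = -8 - 267646 = -267654)
S = 1
n*S = -267654*1 = -267654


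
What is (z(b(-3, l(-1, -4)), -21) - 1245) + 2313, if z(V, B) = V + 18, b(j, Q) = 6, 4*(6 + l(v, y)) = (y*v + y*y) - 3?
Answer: 1092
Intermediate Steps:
l(v, y) = -27/4 + y²/4 + v*y/4 (l(v, y) = -6 + ((y*v + y*y) - 3)/4 = -6 + ((v*y + y²) - 3)/4 = -6 + ((y² + v*y) - 3)/4 = -6 + (-3 + y² + v*y)/4 = -6 + (-¾ + y²/4 + v*y/4) = -27/4 + y²/4 + v*y/4)
z(V, B) = 18 + V
(z(b(-3, l(-1, -4)), -21) - 1245) + 2313 = ((18 + 6) - 1245) + 2313 = (24 - 1245) + 2313 = -1221 + 2313 = 1092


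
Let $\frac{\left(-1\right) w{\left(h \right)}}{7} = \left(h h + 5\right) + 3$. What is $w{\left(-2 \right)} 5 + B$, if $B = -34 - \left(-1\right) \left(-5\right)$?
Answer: $-459$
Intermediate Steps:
$B = -39$ ($B = -34 - 5 = -39$)
$w{\left(h \right)} = -56 - 7 h^{2}$ ($w{\left(h \right)} = - 7 \left(\left(h h + 5\right) + 3\right) = - 7 \left(\left(h^{2} + 5\right) + 3\right) = - 7 \left(\left(5 + h^{2}\right) + 3\right) = - 7 \left(8 + h^{2}\right) = -56 - 7 h^{2}$)
$w{\left(-2 \right)} 5 + B = \left(-56 - 7 \left(-2\right)^{2}\right) 5 - 39 = \left(-56 - 28\right) 5 - 39 = \left(-84\right) 5 - 39 = -420 - 39 = -459$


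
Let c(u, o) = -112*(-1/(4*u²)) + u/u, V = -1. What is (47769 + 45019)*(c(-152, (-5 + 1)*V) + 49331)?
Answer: 6609791199883/1444 ≈ 4.5774e+9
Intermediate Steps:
c(u, o) = 1 + 28/u² (c(u, o) = -112*(-1/(4*u²)) + 1 = -(-28)/u² + 1 = 28/u² + 1 = 1 + 28/u²)
(47769 + 45019)*(c(-152, (-5 + 1)*V) + 49331) = (47769 + 45019)*((1 + 28/(-152)²) + 49331) = 92788*((1 + 28*(1/23104)) + 49331) = 92788*((1 + 7/5776) + 49331) = 92788*(5783/5776 + 49331) = 92788*(284941639/5776) = 6609791199883/1444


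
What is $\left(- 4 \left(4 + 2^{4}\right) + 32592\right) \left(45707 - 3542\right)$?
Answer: $1370868480$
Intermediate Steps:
$\left(- 4 \left(4 + 2^{4}\right) + 32592\right) \left(45707 - 3542\right) = \left(- 4 \left(4 + 16\right) + 32592\right) 42165 = \left(\left(-4\right) 20 + 32592\right) 42165 = \left(-80 + 32592\right) 42165 = 32512 \cdot 42165 = 1370868480$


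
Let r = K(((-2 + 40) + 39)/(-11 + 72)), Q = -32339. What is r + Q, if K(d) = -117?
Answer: -32456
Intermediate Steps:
r = -117
r + Q = -117 - 32339 = -32456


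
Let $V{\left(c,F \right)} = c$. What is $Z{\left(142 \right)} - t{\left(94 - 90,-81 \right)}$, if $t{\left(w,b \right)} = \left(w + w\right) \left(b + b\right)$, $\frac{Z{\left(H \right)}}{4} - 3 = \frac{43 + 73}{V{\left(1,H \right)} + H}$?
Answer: $\frac{187508}{143} \approx 1311.2$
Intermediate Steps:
$Z{\left(H \right)} = 12 + \frac{464}{1 + H}$ ($Z{\left(H \right)} = 12 + 4 \frac{43 + 73}{1 + H} = 12 + 4 \frac{116}{1 + H} = 12 + \frac{464}{1 + H}$)
$t{\left(w,b \right)} = 4 b w$ ($t{\left(w,b \right)} = 2 w 2 b = 4 b w$)
$Z{\left(142 \right)} - t{\left(94 - 90,-81 \right)} = \frac{4 \left(119 + 3 \cdot 142\right)}{1 + 142} - 4 \left(-81\right) \left(94 - 90\right) = \frac{4 \left(119 + 426\right)}{143} - 4 \left(-81\right) \left(94 - 90\right) = 4 \cdot \frac{1}{143} \cdot 545 - 4 \left(-81\right) 4 = \frac{2180}{143} - -1296 = \frac{2180}{143} + 1296 = \frac{187508}{143}$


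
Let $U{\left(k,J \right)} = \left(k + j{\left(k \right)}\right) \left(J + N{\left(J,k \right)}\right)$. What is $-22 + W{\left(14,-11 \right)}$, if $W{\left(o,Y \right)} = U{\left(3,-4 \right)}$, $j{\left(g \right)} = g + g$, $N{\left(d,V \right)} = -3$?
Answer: $-85$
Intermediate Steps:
$j{\left(g \right)} = 2 g$
$U{\left(k,J \right)} = 3 k \left(-3 + J\right)$ ($U{\left(k,J \right)} = \left(k + 2 k\right) \left(J - 3\right) = 3 k \left(-3 + J\right)$)
$W{\left(o,Y \right)} = -63$ ($W{\left(o,Y \right)} = 3 \cdot 3 \left(-3 - 4\right) = 3 \cdot 3 \left(-7\right) = -63$)
$-22 + W{\left(14,-11 \right)} = -22 - 63 = -85$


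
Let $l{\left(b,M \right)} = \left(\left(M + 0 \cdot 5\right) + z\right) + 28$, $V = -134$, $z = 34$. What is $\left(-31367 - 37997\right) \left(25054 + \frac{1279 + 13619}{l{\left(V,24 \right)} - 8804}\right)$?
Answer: $- \frac{2524917507356}{1453} \approx -1.7377 \cdot 10^{9}$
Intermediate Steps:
$l{\left(b,M \right)} = 62 + M$ ($l{\left(b,M \right)} = \left(\left(M + 0 \cdot 5\right) + 34\right) + 28 = \left(\left(M + 0\right) + 34\right) + 28 = \left(M + 34\right) + 28 = \left(34 + M\right) + 28 = 62 + M$)
$\left(-31367 - 37997\right) \left(25054 + \frac{1279 + 13619}{l{\left(V,24 \right)} - 8804}\right) = \left(-31367 - 37997\right) \left(25054 + \frac{1279 + 13619}{\left(62 + 24\right) - 8804}\right) = - 69364 \left(25054 + \frac{14898}{86 - 8804}\right) = - 69364 \left(25054 + \frac{14898}{-8718}\right) = - 69364 \left(25054 + 14898 \left(- \frac{1}{8718}\right)\right) = - 69364 \left(25054 - \frac{2483}{1453}\right) = \left(-69364\right) \frac{36400979}{1453} = - \frac{2524917507356}{1453}$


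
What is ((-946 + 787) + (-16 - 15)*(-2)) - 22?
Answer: -119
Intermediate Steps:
((-946 + 787) + (-16 - 15)*(-2)) - 22 = (-159 - 31*(-2)) - 22 = (-159 + 62) - 22 = -97 - 22 = -119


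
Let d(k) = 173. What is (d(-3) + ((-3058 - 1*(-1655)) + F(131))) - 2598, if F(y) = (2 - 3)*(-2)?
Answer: -3826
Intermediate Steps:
F(y) = 2 (F(y) = -1*(-2) = 2)
(d(-3) + ((-3058 - 1*(-1655)) + F(131))) - 2598 = (173 + ((-3058 - 1*(-1655)) + 2)) - 2598 = (173 + ((-3058 + 1655) + 2)) - 2598 = (173 + (-1403 + 2)) - 2598 = (173 - 1401) - 2598 = -1228 - 2598 = -3826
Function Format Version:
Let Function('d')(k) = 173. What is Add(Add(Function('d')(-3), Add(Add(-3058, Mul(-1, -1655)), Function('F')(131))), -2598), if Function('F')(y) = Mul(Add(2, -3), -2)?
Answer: -3826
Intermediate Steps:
Function('F')(y) = 2 (Function('F')(y) = Mul(-1, -2) = 2)
Add(Add(Function('d')(-3), Add(Add(-3058, Mul(-1, -1655)), Function('F')(131))), -2598) = Add(Add(173, Add(Add(-3058, Mul(-1, -1655)), 2)), -2598) = Add(Add(173, Add(Add(-3058, 1655), 2)), -2598) = Add(Add(173, Add(-1403, 2)), -2598) = Add(Add(173, -1401), -2598) = Add(-1228, -2598) = -3826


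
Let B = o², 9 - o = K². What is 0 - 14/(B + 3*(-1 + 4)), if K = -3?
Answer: -14/9 ≈ -1.5556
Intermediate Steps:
o = 0 (o = 9 - 1*(-3)² = 9 - 1*9 = 9 - 9 = 0)
B = 0 (B = 0² = 0)
0 - 14/(B + 3*(-1 + 4)) = 0 - 14/(0 + 3*(-1 + 4)) = 0 - 14/(0 + 3*3) = 0 - 14/(0 + 9) = 0 - 14/9 = -14/9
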